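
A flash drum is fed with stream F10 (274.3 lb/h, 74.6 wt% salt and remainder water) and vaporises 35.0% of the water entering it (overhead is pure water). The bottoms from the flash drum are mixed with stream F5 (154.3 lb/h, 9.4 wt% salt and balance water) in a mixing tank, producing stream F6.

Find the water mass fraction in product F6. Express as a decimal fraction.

0.4579

Vapour removed = 0.350×0.254×274.3 = 24.385 lb/h; concentrate = 249.91 lb/h.
water reaching the mixer = 45.287 (from concentrate) + 154.3×0.906 = 185.08 lb/h.
Product flow = 249.91 + 154.3 = 404.21 lb/h; water fraction = 0.4579.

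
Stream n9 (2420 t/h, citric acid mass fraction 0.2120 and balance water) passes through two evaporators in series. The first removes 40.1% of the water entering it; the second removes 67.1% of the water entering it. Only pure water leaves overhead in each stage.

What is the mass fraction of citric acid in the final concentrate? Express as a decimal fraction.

0.5772

water in feed = 2420×0.788 = 1907 t/h.
After stage 1: water left = (1−0.401)×1907 = 1142.3; stream total = 1655.3 t/h.
After stage 2: water left = (1−0.671)×1142.3 = 375.81; final concentrate = 888.85 t/h.
citric acid fraction = 513.04/888.85 = 0.5772.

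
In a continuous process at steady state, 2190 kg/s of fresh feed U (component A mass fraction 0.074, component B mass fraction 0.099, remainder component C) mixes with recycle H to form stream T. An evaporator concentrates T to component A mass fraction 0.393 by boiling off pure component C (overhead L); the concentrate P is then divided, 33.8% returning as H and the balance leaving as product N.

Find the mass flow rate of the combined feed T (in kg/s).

Overall component A balance (none leaves overhead): component A in fresh feed = component A in product, i.e. 2190×0.074 = (1−0.338)·P·0.393.
P = 162.06/(0.393×0.662) = 622.91 kg/s.
Recycle H = 0.338×622.91 = 210.54 kg/s.
Combined feed T = 2190 + 210.54 = 2400.5 kg/s.

2401 kg/s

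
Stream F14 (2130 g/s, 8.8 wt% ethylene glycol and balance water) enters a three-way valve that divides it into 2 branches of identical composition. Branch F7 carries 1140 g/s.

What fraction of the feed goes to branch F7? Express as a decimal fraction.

Fraction to F7 = 1140/2130 = 0.5352.

0.535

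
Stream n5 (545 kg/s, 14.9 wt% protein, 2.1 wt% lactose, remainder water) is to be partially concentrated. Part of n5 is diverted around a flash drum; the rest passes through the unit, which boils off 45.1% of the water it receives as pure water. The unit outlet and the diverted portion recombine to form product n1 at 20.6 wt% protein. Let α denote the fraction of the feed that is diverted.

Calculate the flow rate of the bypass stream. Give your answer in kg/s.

142.1 kg/s

All 545×0.149 = 81.205 kg/s of protein reaches n1, so n1 = 81.205/0.206 = 394.2 kg/s and vapour = 150.8 kg/s.
The evaporator receives (1−α)·545 of feed at 0.830 water and removes 0.451 of that water:
0.451×0.830×(1−α)×545 = 150.8
(1−α) = 150.8/204.01 = 0.7392;  α = 0.2608.
Bypass flow = 0.2608×545 = 142.14 kg/s.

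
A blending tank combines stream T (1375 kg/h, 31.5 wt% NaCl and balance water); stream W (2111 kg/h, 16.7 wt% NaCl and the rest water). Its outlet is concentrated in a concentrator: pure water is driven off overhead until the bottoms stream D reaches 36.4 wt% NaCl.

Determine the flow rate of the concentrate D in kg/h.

2158 kg/h

NaCl entering = 1375×0.315 + 2111×0.167 = 785.66 kg/h.
All NaCl reports to D, so D = 785.66/0.364 = 2158.4 kg/h.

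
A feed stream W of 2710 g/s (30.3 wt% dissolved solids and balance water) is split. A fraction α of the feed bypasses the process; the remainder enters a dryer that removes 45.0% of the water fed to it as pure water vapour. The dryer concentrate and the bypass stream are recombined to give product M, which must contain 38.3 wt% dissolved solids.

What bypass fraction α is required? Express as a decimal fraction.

0.334

All 2710×0.303 = 821.13 g/s of dissolved solids reaches M, so M = 821.13/0.383 = 2143.9 g/s and vapour = 566.06 g/s.
The evaporator receives (1−α)·2710 of feed at 0.697 water and removes 0.450 of that water:
0.450×0.697×(1−α)×2710 = 566.06
(1−α) = 566.06/849.99 = 0.6660;  α = 0.3340.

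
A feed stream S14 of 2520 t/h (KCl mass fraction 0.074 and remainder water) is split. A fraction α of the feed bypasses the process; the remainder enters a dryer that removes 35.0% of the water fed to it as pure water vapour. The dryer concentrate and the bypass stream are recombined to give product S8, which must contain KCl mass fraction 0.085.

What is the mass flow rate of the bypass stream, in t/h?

1514 t/h

All 2520×0.074 = 186.48 t/h of KCl reaches S8, so S8 = 186.48/0.085 = 2193.9 t/h and vapour = 326.12 t/h.
The evaporator receives (1−α)·2520 of feed at 0.926 water and removes 0.350 of that water:
0.350×0.926×(1−α)×2520 = 326.12
(1−α) = 326.12/816.73 = 0.3993;  α = 0.6007.
Bypass flow = 0.6007×2520 = 1513.8 t/h.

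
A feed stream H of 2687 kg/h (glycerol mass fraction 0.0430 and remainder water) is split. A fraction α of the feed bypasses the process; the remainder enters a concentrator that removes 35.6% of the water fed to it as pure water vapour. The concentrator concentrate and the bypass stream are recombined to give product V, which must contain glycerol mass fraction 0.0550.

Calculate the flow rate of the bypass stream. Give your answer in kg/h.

All 2687×0.043 = 115.54 kg/h of glycerol reaches V, so V = 115.54/0.055 = 2100.7 kg/h and vapour = 586.25 kg/h.
The evaporator receives (1−α)·2687 of feed at 0.957 water and removes 0.356 of that water:
0.356×0.957×(1−α)×2687 = 586.25
(1−α) = 586.25/915.44 = 0.6404;  α = 0.3596.
Bypass flow = 0.3596×2687 = 966.22 kg/h.

966.2 kg/h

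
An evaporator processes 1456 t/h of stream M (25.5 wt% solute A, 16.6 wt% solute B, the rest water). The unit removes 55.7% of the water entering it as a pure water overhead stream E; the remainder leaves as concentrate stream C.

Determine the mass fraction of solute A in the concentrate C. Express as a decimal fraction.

0.376

solute A is not removed: 1456×0.255 = 371.28 t/h of solute A enters C.
water entering = 1456×0.579 = 843.02 t/h; overhead removed = 0.557×843.02 = 469.56 t/h.
Concentrate = 1456 − 469.56 = 986.44 t/h.
Mass fraction = 371.28/986.44 = 0.376.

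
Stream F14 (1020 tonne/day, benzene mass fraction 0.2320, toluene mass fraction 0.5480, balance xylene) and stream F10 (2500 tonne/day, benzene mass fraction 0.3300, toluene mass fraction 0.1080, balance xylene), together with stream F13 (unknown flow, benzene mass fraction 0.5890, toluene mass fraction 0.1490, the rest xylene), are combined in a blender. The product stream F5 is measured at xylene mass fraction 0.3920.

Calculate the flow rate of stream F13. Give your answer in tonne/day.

1920 tonne/day

Let F13 be the unknown flow. Total out = 3520 + F13.
xylene balance: 1629.4 + 0.262·F13 = 0.392·(3520 + F13)
(0.262 − 0.392)·F13 = 0.392×3520 − 1629.4 = -249.56
F13 = -249.56 / -0.130 = 1919.7 tonne/day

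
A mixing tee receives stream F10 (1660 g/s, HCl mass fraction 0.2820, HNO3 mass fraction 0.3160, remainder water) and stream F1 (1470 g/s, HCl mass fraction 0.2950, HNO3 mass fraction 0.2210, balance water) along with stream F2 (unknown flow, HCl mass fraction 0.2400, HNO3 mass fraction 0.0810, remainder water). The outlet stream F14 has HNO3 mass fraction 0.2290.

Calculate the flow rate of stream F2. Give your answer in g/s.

896.4 g/s

Let F2 be the unknown flow. Total out = 3130 + F2.
HNO3 balance: 849.43 + 0.081·F2 = 0.229·(3130 + F2)
(0.081 − 0.229)·F2 = 0.229×3130 − 849.43 = -132.66
F2 = -132.66 / -0.148 = 896.35 g/s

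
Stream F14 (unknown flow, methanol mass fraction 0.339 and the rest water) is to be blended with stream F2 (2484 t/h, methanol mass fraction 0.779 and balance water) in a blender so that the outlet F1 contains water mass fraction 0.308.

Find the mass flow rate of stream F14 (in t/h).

Let F14 be the unknown flow. Total out = 2484 + F14.
water balance: 548.96 + 0.661·F14 = 0.308·(2484 + F14)
(0.661 − 0.308)·F14 = 0.308×2484 − 548.96 = 216.11
F14 = 216.11 / 0.353 = 612.2 t/h

612.2 t/h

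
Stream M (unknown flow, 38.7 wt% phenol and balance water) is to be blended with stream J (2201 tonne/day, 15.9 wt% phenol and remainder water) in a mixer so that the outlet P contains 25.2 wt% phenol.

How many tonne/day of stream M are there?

1516 tonne/day

Let M be the unknown flow. Total out = 2201 + M.
phenol balance: 349.96 + 0.387·M = 0.252·(2201 + M)
(0.387 − 0.252)·M = 0.252×2201 − 349.96 = 204.69
M = 204.69 / 0.135 = 1516.2 tonne/day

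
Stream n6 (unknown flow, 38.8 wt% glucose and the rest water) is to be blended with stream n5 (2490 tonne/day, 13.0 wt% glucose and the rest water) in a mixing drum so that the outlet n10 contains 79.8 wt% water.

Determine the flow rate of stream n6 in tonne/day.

Let n6 be the unknown flow. Total out = 2490 + n6.
water balance: 2166.3 + 0.612·n6 = 0.798·(2490 + n6)
(0.612 − 0.798)·n6 = 0.798×2490 − 2166.3 = -179.28
n6 = -179.28 / -0.186 = 963.87 tonne/day

963.9 tonne/day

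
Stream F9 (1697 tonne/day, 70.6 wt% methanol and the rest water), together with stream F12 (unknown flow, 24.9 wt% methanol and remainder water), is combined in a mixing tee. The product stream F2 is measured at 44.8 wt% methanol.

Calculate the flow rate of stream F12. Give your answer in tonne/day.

2200 tonne/day

Let F12 be the unknown flow. Total out = 1697 + F12.
methanol balance: 1198.1 + 0.249·F12 = 0.448·(1697 + F12)
(0.249 − 0.448)·F12 = 0.448×1697 − 1198.1 = -437.83
F12 = -437.83 / -0.199 = 2200.1 tonne/day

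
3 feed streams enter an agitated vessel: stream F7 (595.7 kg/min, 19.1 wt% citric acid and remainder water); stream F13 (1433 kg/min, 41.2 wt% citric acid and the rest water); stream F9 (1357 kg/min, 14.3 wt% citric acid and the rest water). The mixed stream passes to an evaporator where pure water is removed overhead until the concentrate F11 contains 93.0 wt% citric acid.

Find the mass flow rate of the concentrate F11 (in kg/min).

citric acid entering = 595.7×0.191 + 1433×0.412 + 1357×0.143 = 898.23 kg/min.
All citric acid reports to F11, so F11 = 898.23/0.930 = 965.83 kg/min.

965.8 kg/min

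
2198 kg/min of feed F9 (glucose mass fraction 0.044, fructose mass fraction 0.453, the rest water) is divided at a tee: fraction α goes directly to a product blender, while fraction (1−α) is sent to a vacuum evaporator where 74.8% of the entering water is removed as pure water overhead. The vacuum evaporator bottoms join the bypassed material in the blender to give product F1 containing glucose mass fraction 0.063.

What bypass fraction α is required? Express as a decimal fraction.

0.198

All 2198×0.044 = 96.712 kg/min of glucose reaches F1, so F1 = 96.712/0.063 = 1535.1 kg/min and vapour = 662.89 kg/min.
The evaporator receives (1−α)·2198 of feed at 0.503 water and removes 0.748 of that water:
0.748×0.503×(1−α)×2198 = 662.89
(1−α) = 662.89/826.98 = 0.8016;  α = 0.1984.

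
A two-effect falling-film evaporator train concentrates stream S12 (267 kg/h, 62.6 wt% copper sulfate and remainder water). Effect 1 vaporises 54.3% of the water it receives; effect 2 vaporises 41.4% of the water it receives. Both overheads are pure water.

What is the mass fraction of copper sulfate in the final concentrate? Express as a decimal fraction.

0.862

water in feed = 267×0.374 = 99.858 kg/h.
After stage 1: water left = (1−0.543)×99.858 = 45.635; stream total = 212.78 kg/h.
After stage 2: water left = (1−0.414)×45.635 = 26.742; final concentrate = 193.88 kg/h.
copper sulfate fraction = 167.14/193.88 = 0.862.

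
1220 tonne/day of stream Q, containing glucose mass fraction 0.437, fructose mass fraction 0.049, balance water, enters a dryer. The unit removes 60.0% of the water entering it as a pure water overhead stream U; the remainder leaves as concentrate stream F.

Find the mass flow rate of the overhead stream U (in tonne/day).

water entering = 1220×0.514 = 627.08 tonne/day; overhead removed = 0.600×627.08 = 376.25 tonne/day.

376.2 tonne/day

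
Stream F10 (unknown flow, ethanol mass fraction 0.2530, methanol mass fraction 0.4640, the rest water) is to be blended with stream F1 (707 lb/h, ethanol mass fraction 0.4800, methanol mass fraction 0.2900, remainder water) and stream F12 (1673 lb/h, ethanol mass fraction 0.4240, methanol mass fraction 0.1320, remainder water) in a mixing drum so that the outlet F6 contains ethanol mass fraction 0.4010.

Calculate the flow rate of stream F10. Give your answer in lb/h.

Let F10 be the unknown flow. Total out = 2380 + F10.
ethanol balance: 1048.7 + 0.253·F10 = 0.401·(2380 + F10)
(0.253 − 0.401)·F10 = 0.401×2380 − 1048.7 = -94.332
F10 = -94.332 / -0.148 = 637.38 lb/h

637.4 lb/h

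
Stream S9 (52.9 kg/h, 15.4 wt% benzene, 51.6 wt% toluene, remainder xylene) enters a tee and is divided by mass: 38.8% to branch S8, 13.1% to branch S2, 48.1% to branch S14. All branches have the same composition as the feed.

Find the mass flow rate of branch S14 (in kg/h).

Branch S14 flow = 0.481×52.9 = 25.445 kg/h.

25.44 kg/h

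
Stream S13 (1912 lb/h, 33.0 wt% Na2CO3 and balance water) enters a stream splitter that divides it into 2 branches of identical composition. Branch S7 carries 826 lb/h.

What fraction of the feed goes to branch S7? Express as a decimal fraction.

Fraction to S7 = 826/1912 = 0.4320.

0.432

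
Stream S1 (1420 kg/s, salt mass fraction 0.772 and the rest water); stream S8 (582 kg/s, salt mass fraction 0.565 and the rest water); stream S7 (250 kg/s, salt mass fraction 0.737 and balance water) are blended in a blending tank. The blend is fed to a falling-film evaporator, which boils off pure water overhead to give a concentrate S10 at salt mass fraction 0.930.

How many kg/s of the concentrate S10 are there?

1730 kg/s

salt entering = 1420×0.772 + 582×0.565 + 250×0.737 = 1609.3 kg/s.
All salt reports to S10, so S10 = 1609.3/0.930 = 1730.5 kg/s.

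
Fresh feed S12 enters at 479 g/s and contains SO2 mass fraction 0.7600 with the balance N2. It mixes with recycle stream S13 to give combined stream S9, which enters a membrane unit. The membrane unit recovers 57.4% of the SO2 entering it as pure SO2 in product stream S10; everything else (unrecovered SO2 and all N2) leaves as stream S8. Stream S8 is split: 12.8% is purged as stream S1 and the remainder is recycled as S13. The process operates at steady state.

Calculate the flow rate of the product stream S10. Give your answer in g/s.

332.5 g/s

SO2 in S9: m_A = 479×0.760 + (1−0.128)·(1−0.574)·m_A, so m_A = 364.04/0.6285 = 579.19 g/s.
Product S10 = 0.574×579.19 = 332.46 g/s.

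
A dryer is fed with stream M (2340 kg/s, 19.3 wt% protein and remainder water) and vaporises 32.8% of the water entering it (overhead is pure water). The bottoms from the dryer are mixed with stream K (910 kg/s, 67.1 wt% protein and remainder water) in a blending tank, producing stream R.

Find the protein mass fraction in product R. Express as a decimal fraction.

0.4038

Vapour removed = 0.328×0.807×2340 = 619.39 kg/s; concentrate = 1720.6 kg/s.
protein reaching the mixer = 451.62 (from concentrate) + 910×0.671 = 1062.2 kg/s.
Product flow = 1720.6 + 910 = 2630.6 kg/s; protein fraction = 0.4038.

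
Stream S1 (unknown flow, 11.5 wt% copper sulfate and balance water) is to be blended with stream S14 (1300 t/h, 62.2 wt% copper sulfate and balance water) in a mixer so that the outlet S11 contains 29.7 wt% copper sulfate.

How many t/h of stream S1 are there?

2321 t/h

Let S1 be the unknown flow. Total out = 1300 + S1.
copper sulfate balance: 808.6 + 0.115·S1 = 0.297·(1300 + S1)
(0.115 − 0.297)·S1 = 0.297×1300 − 808.6 = -422.5
S1 = -422.5 / -0.182 = 2321.4 t/h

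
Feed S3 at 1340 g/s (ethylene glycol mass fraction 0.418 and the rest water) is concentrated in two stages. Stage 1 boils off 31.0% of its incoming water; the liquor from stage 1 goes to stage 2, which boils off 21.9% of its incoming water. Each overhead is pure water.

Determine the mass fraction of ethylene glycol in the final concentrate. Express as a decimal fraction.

water in feed = 1340×0.582 = 779.88 g/s.
After stage 1: water left = (1−0.310)×779.88 = 538.12; stream total = 1098.2 g/s.
After stage 2: water left = (1−0.219)×538.12 = 420.27; final concentrate = 980.39 g/s.
ethylene glycol fraction = 560.12/980.39 = 0.571.

0.571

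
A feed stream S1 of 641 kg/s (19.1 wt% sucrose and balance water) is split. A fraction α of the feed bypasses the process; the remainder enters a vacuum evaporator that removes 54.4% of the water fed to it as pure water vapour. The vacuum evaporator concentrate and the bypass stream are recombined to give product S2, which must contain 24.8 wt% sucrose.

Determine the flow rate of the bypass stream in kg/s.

All 641×0.191 = 122.43 kg/s of sucrose reaches S2, so S2 = 122.43/0.248 = 493.67 kg/s and vapour = 147.33 kg/s.
The evaporator receives (1−α)·641 of feed at 0.809 water and removes 0.544 of that water:
0.544×0.809×(1−α)×641 = 147.33
(1−α) = 147.33/282.1 = 0.5222;  α = 0.4778.
Bypass flow = 0.4778×641 = 306.24 kg/s.

306.2 kg/s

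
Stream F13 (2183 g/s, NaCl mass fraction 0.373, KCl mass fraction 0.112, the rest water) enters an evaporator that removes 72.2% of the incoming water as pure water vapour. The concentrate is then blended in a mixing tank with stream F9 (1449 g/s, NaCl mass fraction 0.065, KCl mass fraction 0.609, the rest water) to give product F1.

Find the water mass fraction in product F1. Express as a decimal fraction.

0.278

Vapour removed = 0.722×0.515×2183 = 811.7 g/s; concentrate = 1371.3 g/s.
water reaching the mixer = 312.54 (from concentrate) + 1449×0.326 = 784.91 g/s.
Product flow = 1371.3 + 1449 = 2820.3 g/s; water fraction = 0.278.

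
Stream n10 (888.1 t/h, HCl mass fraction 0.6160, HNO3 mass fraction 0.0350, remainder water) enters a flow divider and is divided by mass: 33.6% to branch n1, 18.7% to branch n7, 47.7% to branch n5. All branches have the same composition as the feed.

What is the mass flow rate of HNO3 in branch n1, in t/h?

Branch n1 total = 0.336×888.1 = 298.4 t/h.
HNO3 in n1 = 0.035×298.4 = 10.444 t/h.

10.44 t/h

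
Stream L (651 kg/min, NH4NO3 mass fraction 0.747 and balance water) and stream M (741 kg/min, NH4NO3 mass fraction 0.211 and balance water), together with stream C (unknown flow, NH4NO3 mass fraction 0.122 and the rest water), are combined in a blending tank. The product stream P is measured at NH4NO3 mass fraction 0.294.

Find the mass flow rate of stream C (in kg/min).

Let C be the unknown flow. Total out = 1392 + C.
NH4NO3 balance: 642.65 + 0.122·C = 0.294·(1392 + C)
(0.122 − 0.294)·C = 0.294×1392 − 642.65 = -233.4
C = -233.4 / -0.172 = 1357 kg/min

1357 kg/min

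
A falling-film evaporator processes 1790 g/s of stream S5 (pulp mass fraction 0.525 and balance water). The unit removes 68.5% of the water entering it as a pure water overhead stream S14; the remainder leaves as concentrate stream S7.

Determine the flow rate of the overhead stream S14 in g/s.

582.4 g/s

water entering = 1790×0.475 = 850.25 g/s; overhead removed = 0.685×850.25 = 582.42 g/s.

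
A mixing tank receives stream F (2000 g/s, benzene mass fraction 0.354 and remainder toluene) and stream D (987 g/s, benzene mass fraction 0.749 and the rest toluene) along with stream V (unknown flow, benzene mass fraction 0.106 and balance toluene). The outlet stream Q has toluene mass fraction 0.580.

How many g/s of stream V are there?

Let V be the unknown flow. Total out = 2987 + V.
toluene balance: 1539.7 + 0.894·V = 0.580·(2987 + V)
(0.894 − 0.580)·V = 0.580×2987 − 1539.7 = 192.72
V = 192.72 / 0.314 = 613.77 g/s

613.8 g/s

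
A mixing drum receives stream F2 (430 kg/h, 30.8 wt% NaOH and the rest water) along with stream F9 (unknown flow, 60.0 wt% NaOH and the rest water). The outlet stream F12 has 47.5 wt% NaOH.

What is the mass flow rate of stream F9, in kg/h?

574.5 kg/h

Let F9 be the unknown flow. Total out = 430 + F9.
NaOH balance: 132.44 + 0.600·F9 = 0.475·(430 + F9)
(0.600 − 0.475)·F9 = 0.475×430 − 132.44 = 71.81
F9 = 71.81 / 0.125 = 574.48 kg/h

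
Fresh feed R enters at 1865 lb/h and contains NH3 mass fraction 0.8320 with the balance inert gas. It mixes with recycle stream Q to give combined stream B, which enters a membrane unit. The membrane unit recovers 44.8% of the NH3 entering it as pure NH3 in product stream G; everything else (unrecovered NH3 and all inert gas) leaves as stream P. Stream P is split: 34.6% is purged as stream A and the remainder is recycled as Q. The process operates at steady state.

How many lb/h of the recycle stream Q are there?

inert gas enters only via R and leaves only via the purge: 1865×0.168 = 0.346×(inert gas in P), and the membrane unit passes all inert gas, so inert gas in B = inert gas in P = 905.55 lb/h.
NH3 in B: m_A = 1865×0.832 + (1−0.346)·(1−0.448)·m_A, so m_A = 1551.7/0.6390 = 2428.3 lb/h.
P = (1−0.448)×2428.3 + 905.55 = 2246 lb/h.
Recycle Q = (1−0.346)×2246 = 1468.9 lb/h.

1469 lb/h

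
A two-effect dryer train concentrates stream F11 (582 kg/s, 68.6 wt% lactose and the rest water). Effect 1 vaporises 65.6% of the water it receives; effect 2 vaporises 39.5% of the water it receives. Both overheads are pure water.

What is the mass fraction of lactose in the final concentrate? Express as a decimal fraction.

water in feed = 582×0.314 = 182.75 kg/s.
After stage 1: water left = (1−0.656)×182.75 = 62.865; stream total = 462.12 kg/s.
After stage 2: water left = (1−0.395)×62.865 = 38.034; final concentrate = 437.29 kg/s.
lactose fraction = 399.25/437.29 = 0.9130.

0.9130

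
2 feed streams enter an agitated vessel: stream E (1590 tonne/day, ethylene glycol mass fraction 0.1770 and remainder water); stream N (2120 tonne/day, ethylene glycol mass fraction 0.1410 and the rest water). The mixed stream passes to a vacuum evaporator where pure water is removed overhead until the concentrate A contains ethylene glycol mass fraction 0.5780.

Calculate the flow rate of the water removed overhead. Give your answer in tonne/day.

ethylene glycol entering = 1590×0.177 + 2120×0.141 = 580.35 tonne/day.
All ethylene glycol reports to A, so A = 580.35/0.578 = 1004.1 tonne/day.
Total feed = 3710 tonne/day; overhead = 3710 − 1004.1 = 2705.9 tonne/day.

2706 tonne/day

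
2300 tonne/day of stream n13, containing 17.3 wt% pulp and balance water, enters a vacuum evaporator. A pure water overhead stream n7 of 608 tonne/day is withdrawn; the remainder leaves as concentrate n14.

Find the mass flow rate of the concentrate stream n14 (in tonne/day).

1692 tonne/day

Concentrate = 2300 − 608 = 1692 tonne/day.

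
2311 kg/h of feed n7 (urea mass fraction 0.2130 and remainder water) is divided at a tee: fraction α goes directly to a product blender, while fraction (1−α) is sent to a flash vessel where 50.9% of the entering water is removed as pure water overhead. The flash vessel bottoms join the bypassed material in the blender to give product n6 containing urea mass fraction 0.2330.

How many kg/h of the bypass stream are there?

1816 kg/h

All 2311×0.213 = 492.24 kg/h of urea reaches n6, so n6 = 492.24/0.233 = 2112.6 kg/h and vapour = 198.37 kg/h.
The evaporator receives (1−α)·2311 of feed at 0.787 water and removes 0.509 of that water:
0.509×0.787×(1−α)×2311 = 198.37
(1−α) = 198.37/925.75 = 0.2143;  α = 0.7857.
Bypass flow = 0.7857×2311 = 1815.8 kg/h.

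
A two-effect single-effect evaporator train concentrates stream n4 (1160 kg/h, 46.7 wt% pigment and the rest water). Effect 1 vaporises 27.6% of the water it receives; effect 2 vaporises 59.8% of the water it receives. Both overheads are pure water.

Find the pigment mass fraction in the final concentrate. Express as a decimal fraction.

water in feed = 1160×0.533 = 618.28 kg/h.
After stage 1: water left = (1−0.276)×618.28 = 447.63; stream total = 989.35 kg/h.
After stage 2: water left = (1−0.598)×447.63 = 179.95; final concentrate = 721.67 kg/h.
pigment fraction = 541.72/721.67 = 0.751.

0.751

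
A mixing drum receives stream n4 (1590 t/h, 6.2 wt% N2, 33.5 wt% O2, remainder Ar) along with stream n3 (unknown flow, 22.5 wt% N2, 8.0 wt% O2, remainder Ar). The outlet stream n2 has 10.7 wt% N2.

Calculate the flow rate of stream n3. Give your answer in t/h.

Let n3 be the unknown flow. Total out = 1590 + n3.
N2 balance: 98.58 + 0.225·n3 = 0.107·(1590 + n3)
(0.225 − 0.107)·n3 = 0.107×1590 − 98.58 = 71.55
n3 = 71.55 / 0.118 = 606.36 t/h

606.4 t/h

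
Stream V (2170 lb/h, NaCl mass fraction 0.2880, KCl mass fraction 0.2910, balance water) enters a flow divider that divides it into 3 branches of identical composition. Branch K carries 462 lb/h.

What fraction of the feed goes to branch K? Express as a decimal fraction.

Fraction to K = 462/2170 = 0.2129.

0.213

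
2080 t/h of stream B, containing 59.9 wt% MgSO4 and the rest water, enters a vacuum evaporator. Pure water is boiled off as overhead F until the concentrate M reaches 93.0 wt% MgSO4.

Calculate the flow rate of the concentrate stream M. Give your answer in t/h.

MgSO4 is conserved: 2080×0.599 = 1245.9 t/h all reports to the concentrate.
Concentrate = 1245.9/(target fraction) = 1339.7 t/h.

1340 t/h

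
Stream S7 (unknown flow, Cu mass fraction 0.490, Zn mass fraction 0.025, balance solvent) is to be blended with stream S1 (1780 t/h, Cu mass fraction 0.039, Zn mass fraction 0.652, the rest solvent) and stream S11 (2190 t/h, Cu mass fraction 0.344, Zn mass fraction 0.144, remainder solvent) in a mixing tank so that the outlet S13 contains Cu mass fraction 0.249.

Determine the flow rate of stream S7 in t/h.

Let S7 be the unknown flow. Total out = 3970 + S7.
Cu balance: 822.78 + 0.490·S7 = 0.249·(3970 + S7)
(0.490 − 0.249)·S7 = 0.249×3970 − 822.78 = 165.75
S7 = 165.75 / 0.241 = 687.76 t/h

687.8 t/h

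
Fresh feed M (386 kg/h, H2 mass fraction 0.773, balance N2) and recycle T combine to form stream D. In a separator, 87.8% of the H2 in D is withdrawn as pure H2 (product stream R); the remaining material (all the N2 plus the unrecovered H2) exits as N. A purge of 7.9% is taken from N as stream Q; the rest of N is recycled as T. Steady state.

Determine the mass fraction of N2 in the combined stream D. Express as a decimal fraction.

0.767

N2 enters only via M and leaves only via the purge: 386×0.227 = 0.079×(N2 in N), and the separator passes all N2, so N2 in D = N2 in N = 1109.1 kg/h.
H2 in D: m_A = 386×0.773 + (1−0.079)·(1−0.878)·m_A, so m_A = 298.38/0.8876 = 336.15 kg/h.
D = 336.15 + 1109.1 = 1445.3 kg/h.
N2 fraction in D = 1109.1/1445.3 = 0.767.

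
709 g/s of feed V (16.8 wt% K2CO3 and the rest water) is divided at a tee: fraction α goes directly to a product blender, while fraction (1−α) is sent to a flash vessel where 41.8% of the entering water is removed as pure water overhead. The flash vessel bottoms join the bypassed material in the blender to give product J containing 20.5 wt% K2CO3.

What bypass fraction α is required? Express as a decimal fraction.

0.481

All 709×0.168 = 119.11 g/s of K2CO3 reaches J, so J = 119.11/0.205 = 581.03 g/s and vapour = 127.97 g/s.
The evaporator receives (1−α)·709 of feed at 0.832 water and removes 0.418 of that water:
0.418×0.832×(1−α)×709 = 127.97
(1−α) = 127.97/246.57 = 0.5190;  α = 0.4810.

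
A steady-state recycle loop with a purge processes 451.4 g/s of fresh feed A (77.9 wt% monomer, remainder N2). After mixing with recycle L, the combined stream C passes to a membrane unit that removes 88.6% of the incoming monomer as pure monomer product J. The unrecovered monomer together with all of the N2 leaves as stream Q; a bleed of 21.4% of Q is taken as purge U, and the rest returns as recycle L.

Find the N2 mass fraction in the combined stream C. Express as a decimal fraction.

N2 enters only via A and leaves only via the purge: 451.4×0.221 = 0.214×(N2 in Q), and the membrane unit passes all N2, so N2 in C = N2 in Q = 466.17 g/s.
monomer in C: m_A = 451.4×0.779 + (1−0.214)·(1−0.886)·m_A, so m_A = 351.64/0.9104 = 386.25 g/s.
C = 386.25 + 466.17 = 852.42 g/s.
N2 fraction in C = 466.17/852.42 = 0.5469.

0.5469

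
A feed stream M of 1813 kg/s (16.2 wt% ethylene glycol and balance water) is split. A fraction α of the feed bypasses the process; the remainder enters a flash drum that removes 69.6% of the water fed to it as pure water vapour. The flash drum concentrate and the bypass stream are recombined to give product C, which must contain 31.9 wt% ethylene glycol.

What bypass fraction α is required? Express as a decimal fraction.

0.156

All 1813×0.162 = 293.71 kg/s of ethylene glycol reaches C, so C = 293.71/0.319 = 920.71 kg/s and vapour = 892.29 kg/s.
The evaporator receives (1−α)·1813 of feed at 0.838 water and removes 0.696 of that water:
0.696×0.838×(1−α)×1813 = 892.29
(1−α) = 892.29/1057.4 = 0.8438;  α = 0.1562.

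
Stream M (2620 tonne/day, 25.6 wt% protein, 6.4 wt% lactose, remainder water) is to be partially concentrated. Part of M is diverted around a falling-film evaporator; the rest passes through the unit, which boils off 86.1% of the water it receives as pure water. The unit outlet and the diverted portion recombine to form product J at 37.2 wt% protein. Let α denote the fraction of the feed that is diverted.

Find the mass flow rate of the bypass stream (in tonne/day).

All 2620×0.256 = 670.72 tonne/day of protein reaches J, so J = 670.72/0.372 = 1803 tonne/day and vapour = 816.99 tonne/day.
The evaporator receives (1−α)·2620 of feed at 0.680 water and removes 0.861 of that water:
0.861×0.680×(1−α)×2620 = 816.99
(1−α) = 816.99/1534 = 0.5326;  α = 0.4674.
Bypass flow = 0.4674×2620 = 1224.6 tonne/day.

1225 tonne/day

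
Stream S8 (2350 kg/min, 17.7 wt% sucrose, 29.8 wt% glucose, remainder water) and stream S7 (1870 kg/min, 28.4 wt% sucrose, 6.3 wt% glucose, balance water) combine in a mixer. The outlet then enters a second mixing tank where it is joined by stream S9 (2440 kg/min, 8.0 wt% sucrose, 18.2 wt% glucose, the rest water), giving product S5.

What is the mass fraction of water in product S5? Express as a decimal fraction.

0.6390

Overall, product flow = 6660 kg/min.
water in = 2350×0.525 + 1870×0.653 + 2440×0.738 = 4255.6 kg/min.
water fraction in S5 = 0.6390.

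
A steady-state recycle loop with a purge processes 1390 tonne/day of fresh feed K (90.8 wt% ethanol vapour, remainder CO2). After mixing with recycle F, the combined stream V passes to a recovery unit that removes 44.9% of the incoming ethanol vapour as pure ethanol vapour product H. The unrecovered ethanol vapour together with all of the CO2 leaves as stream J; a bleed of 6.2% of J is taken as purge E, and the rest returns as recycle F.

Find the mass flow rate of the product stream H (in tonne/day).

1173 tonne/day

ethanol vapour in V: m_A = 1390×0.908 + (1−0.062)·(1−0.449)·m_A, so m_A = 1262.1/0.4832 = 2612.2 tonne/day.
Product H = 0.449×2612.2 = 1172.9 tonne/day.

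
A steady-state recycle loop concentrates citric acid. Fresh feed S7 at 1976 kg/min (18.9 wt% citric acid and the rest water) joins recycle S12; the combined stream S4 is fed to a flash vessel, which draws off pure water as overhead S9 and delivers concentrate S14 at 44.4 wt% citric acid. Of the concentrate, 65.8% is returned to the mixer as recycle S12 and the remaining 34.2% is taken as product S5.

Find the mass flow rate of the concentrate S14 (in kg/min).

2459 kg/min

Overall citric acid balance (none leaves overhead): citric acid in fresh feed = citric acid in product, i.e. 1976×0.189 = (1−0.658)·S14·0.444.
S14 = 373.46/(0.444×0.342) = 2459.5 kg/min.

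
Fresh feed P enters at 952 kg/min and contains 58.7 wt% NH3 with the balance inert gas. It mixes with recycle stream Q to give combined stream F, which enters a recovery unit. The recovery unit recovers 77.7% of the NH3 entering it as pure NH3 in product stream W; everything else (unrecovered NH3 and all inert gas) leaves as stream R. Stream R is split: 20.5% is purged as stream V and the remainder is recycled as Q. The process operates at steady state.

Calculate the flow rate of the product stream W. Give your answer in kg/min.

NH3 in F: m_A = 952×0.587 + (1−0.205)·(1−0.777)·m_A, so m_A = 558.82/0.8227 = 679.24 kg/min.
Product W = 0.777×679.24 = 527.77 kg/min.

527.8 kg/min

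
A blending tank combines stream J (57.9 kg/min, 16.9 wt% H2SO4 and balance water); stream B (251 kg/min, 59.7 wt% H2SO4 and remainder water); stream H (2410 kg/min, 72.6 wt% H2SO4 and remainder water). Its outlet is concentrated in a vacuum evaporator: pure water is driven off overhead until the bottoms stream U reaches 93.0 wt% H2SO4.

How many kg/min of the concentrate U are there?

H2SO4 entering = 57.9×0.169 + 251×0.597 + 2410×0.726 = 1909.3 kg/min.
All H2SO4 reports to U, so U = 1909.3/0.930 = 2053 kg/min.

2053 kg/min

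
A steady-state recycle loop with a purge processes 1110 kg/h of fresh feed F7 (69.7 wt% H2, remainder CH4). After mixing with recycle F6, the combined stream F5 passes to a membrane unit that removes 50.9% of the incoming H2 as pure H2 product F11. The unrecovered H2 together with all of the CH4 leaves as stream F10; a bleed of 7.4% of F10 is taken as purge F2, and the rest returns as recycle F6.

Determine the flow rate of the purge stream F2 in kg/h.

387.9 kg/h

CH4 enters only via F7 and leaves only via the purge: 1110×0.303 = 0.074×(CH4 in F10), and the membrane unit passes all CH4, so CH4 in F5 = CH4 in F10 = 4545 kg/h.
H2 in F5: m_A = 1110×0.697 + (1−0.074)·(1−0.509)·m_A, so m_A = 773.67/0.5453 = 1418.7 kg/h.
F10 = (1−0.509)×1418.7 + 4545 = 5241.6 kg/h.
Purge F2 = 0.074×5241.6 = 387.88 kg/h.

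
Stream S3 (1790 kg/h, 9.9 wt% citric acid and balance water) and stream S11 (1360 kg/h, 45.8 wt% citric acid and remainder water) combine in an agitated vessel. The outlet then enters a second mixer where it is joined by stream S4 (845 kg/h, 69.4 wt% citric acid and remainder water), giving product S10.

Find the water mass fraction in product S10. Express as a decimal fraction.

Overall, product flow = 3995 kg/h.
water in = 1790×0.901 + 1360×0.542 + 845×0.306 = 2608.5 kg/h.
water fraction in S10 = 0.653.

0.653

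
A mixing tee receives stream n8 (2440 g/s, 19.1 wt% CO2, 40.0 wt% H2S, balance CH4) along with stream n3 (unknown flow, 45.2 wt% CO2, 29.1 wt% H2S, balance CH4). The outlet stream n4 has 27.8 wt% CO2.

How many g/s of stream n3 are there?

1220 g/s

Let n3 be the unknown flow. Total out = 2440 + n3.
CO2 balance: 466.04 + 0.452·n3 = 0.278·(2440 + n3)
(0.452 − 0.278)·n3 = 0.278×2440 − 466.04 = 212.28
n3 = 212.28 / 0.174 = 1220 g/s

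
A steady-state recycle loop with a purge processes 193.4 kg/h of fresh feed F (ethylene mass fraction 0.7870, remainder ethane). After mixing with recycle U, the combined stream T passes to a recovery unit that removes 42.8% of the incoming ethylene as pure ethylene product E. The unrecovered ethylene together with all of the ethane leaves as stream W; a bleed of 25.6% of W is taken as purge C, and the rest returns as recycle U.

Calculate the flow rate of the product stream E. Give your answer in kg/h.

113.4 kg/h

ethylene in T: m_A = 193.4×0.787 + (1−0.256)·(1−0.428)·m_A, so m_A = 152.21/0.5744 = 264.97 kg/h.
Product E = 0.428×264.97 = 113.41 kg/h.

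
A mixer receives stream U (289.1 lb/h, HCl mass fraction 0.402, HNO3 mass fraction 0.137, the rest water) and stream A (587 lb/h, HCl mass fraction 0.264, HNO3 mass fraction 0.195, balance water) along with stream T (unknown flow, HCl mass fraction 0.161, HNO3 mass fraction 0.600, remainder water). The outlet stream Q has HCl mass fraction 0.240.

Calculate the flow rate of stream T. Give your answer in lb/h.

Let T be the unknown flow. Total out = 876.1 + T.
HCl balance: 271.19 + 0.161·T = 0.240·(876.1 + T)
(0.161 − 0.240)·T = 0.240×876.1 − 271.19 = -60.922
T = -60.922 / -0.079 = 771.17 lb/h

771.2 lb/h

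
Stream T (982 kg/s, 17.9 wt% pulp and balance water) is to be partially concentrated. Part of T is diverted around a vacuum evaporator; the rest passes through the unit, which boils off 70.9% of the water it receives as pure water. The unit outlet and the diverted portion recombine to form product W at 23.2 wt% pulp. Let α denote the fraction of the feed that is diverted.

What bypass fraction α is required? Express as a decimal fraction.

All 982×0.179 = 175.78 kg/s of pulp reaches W, so W = 175.78/0.232 = 757.66 kg/s and vapour = 224.34 kg/s.
The evaporator receives (1−α)·982 of feed at 0.821 water and removes 0.709 of that water:
0.709×0.821×(1−α)×982 = 224.34
(1−α) = 224.34/571.61 = 0.3925;  α = 0.6075.

0.608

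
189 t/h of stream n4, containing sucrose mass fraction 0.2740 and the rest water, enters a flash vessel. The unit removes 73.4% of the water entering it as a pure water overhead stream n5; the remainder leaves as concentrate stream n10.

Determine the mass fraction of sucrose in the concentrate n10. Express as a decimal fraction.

sucrose is not removed: 189×0.274 = 51.786 t/h of sucrose enters n10.
water entering = 189×0.726 = 137.21 t/h; overhead removed = 0.734×137.21 = 100.72 t/h.
Concentrate = 189 − 100.72 = 88.285 t/h.
Mass fraction = 51.786/88.285 = 0.5866.

0.5866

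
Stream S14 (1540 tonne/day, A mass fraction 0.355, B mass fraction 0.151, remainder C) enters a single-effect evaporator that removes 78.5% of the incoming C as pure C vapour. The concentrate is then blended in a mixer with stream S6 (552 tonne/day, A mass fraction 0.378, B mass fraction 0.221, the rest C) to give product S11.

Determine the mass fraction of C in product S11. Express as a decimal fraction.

0.258

Vapour removed = 0.785×0.494×1540 = 597.2 tonne/day; concentrate = 942.8 tonne/day.
C reaching the mixer = 163.56 (from concentrate) + 552×0.401 = 384.92 tonne/day.
Product flow = 942.8 + 552 = 1494.8 tonne/day; C fraction = 0.258.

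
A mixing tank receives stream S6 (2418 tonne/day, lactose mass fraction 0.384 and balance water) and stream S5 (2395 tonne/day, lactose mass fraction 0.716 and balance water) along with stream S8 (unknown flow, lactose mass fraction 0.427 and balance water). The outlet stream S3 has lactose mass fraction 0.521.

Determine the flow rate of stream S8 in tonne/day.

1444 tonne/day

Let S8 be the unknown flow. Total out = 4813 + S8.
lactose balance: 2643.3 + 0.427·S8 = 0.521·(4813 + S8)
(0.427 − 0.521)·S8 = 0.521×4813 − 2643.3 = -135.76
S8 = -135.76 / -0.094 = 1444.2 tonne/day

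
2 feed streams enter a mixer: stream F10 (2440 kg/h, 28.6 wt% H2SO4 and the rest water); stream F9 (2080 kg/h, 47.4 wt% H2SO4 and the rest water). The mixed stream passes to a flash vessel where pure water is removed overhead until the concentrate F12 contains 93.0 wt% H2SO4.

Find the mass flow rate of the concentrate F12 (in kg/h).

1810 kg/h

H2SO4 entering = 2440×0.286 + 2080×0.474 = 1683.8 kg/h.
All H2SO4 reports to F12, so F12 = 1683.8/0.930 = 1810.5 kg/h.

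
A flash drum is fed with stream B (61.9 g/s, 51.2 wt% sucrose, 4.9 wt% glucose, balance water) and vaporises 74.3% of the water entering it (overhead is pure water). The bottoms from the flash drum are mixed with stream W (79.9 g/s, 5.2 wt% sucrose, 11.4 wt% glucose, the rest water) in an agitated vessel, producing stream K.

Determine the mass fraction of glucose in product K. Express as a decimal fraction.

Vapour removed = 0.743×0.439×61.9 = 20.19 g/s; concentrate = 41.71 g/s.
glucose reaching the mixer = 3.0331 (from concentrate) + 79.9×0.114 = 12.142 g/s.
Product flow = 41.71 + 79.9 = 121.61 g/s; glucose fraction = 0.0998.

0.0998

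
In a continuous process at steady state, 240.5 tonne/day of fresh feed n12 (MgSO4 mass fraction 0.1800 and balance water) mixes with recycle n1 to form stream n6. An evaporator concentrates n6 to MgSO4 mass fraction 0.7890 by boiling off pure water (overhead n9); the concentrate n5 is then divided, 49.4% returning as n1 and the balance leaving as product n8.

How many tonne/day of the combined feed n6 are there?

294.1 tonne/day

Overall MgSO4 balance (none leaves overhead): MgSO4 in fresh feed = MgSO4 in product, i.e. 240.5×0.180 = (1−0.494)·n5·0.789.
n5 = 43.29/(0.789×0.506) = 108.43 tonne/day.
Recycle n1 = 0.494×108.43 = 53.566 tonne/day.
Combined feed n6 = 240.5 + 53.566 = 294.07 tonne/day.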